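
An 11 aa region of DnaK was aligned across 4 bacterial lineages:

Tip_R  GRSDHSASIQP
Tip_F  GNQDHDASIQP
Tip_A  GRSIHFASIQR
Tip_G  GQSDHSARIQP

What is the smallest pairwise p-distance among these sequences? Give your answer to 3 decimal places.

Pairwise Hamming distances:
  Tip_R vs Tip_F: 3
  Tip_R vs Tip_A: 3
  Tip_R vs Tip_G: 2
  Tip_F vs Tip_A: 5
  Tip_F vs Tip_G: 4
  Tip_A vs Tip_G: 5
The smallest is 2 mismatches, between Tip_R and Tip_G; p = 2/11 = 0.182.

0.182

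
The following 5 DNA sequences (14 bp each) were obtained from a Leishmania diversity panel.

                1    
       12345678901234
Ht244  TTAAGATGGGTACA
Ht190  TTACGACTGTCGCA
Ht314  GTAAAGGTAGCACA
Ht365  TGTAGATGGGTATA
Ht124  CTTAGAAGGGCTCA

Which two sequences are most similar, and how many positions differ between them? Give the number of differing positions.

3

Pairwise Hamming distances:
  Ht244 vs Ht190: 6
  Ht244 vs Ht314: 7
  Ht244 vs Ht365: 3
  Ht244 vs Ht124: 5
  Ht190 vs Ht314: 8
  Ht190 vs Ht365: 9
  Ht190 vs Ht124: 7
  Ht314 vs Ht365: 10
  Ht314 vs Ht124: 8
  Ht365 vs Ht124: 6
The smallest is 3, between Ht244 and Ht365.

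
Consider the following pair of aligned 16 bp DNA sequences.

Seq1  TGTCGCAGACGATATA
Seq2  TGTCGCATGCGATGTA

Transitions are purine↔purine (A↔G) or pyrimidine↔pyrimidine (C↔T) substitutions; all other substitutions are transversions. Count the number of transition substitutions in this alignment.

2

Differing sites — 8:G/T (Tv); 9:A/G (Ti); 14:A/G (Ti).
Of the 3 differences, 2 transitions and 1 transversion, so the answer is 2.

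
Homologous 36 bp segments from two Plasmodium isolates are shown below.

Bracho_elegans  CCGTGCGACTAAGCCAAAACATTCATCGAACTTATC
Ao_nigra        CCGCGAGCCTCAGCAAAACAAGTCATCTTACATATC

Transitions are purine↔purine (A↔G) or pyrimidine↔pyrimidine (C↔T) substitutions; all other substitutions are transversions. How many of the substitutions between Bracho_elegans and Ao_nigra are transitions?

1

Differing sites — 4:T/C (Ti); 6:C/A (Tv); 8:A/C (Tv); 11:A/C (Tv); 15:C/A (Tv); 19:A/C (Tv); 20:C/A (Tv); 22:T/G (Tv); 28:G/T (Tv); 29:A/T (Tv); 32:T/A (Tv).
Of the 11 differences, 1 transition and 10 transversions, so the answer is 1.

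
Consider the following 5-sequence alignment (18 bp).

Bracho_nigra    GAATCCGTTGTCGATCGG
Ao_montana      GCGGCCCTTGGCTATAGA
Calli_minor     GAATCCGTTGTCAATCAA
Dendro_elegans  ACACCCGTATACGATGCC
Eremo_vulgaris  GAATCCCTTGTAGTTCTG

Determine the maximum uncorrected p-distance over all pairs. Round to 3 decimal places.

Pairwise Hamming distances:
  Bracho_nigra vs Ao_montana: 8
  Bracho_nigra vs Calli_minor: 3
  Bracho_nigra vs Dendro_elegans: 9
  Bracho_nigra vs Eremo_vulgaris: 4
  Ao_montana vs Calli_minor: 8
  Ao_montana vs Dendro_elegans: 11
  Ao_montana vs Eremo_vulgaris: 10
  Calli_minor vs Dendro_elegans: 10
  Calli_minor vs Eremo_vulgaris: 6
  Dendro_elegans vs Eremo_vulgaris: 12
The largest is 12 mismatches, between Dendro_elegans and Eremo_vulgaris; p = 12/18 = 0.667.

0.667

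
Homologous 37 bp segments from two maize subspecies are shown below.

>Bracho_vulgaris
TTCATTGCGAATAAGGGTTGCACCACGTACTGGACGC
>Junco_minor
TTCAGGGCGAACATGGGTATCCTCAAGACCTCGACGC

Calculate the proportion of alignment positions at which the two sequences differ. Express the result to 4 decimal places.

0.3243

Differing sites — 5:T/G; 6:T/G; 12:T/C; 14:A/T; 19:T/A; 20:G/T; 22:A/C; 23:C/T; 26:C/A; 28:T/A; 29:A/C; 32:G/C.
There are 12 differences over 37 sites, so p = 12/37 = 0.3243.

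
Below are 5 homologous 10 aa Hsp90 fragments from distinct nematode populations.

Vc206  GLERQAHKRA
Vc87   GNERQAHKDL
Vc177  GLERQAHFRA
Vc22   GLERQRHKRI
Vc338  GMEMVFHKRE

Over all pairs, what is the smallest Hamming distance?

Pairwise Hamming distances:
  Vc206 vs Vc87: 3
  Vc206 vs Vc177: 1
  Vc206 vs Vc22: 2
  Vc206 vs Vc338: 5
  Vc87 vs Vc177: 4
  Vc87 vs Vc22: 4
  Vc87 vs Vc338: 6
  Vc177 vs Vc22: 3
  Vc177 vs Vc338: 6
  Vc22 vs Vc338: 5
The smallest is 1, between Vc206 and Vc177.

1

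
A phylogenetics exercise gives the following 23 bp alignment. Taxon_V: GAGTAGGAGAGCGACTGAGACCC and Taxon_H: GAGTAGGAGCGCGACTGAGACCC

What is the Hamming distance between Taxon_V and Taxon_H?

1

Differing sites — 10:A/C.
That gives 1 mismatch out of 23 aligned sites, so the Hamming distance is 1.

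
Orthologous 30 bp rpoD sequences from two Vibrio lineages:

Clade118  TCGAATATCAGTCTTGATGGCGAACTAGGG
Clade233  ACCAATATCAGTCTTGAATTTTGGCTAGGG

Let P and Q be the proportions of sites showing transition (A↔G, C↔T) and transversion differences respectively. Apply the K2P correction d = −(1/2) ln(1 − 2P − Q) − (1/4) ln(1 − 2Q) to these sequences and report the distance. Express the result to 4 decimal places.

0.3831

The sequences differ at positions 1 (T/A, transversion), 3 (G/C, transversion), 18 (T/A, transversion), 19 (G/T, transversion), 20 (G/T, transversion), 21 (C/T, transition), 22 (G/T, transversion), 23 (A/G, transition), 24 (A/G, transition).
Of the 9 differences, 3 transitions and 6 transversions over 30 sites: P = 3/30 = 0.100000, Q = 6/30 = 0.200000.
d = −0.5·ln(0.600000) − 0.25·ln(0.600000) = −0.5·(-0.510826) − 0.25·(-0.510826) = 0.3831.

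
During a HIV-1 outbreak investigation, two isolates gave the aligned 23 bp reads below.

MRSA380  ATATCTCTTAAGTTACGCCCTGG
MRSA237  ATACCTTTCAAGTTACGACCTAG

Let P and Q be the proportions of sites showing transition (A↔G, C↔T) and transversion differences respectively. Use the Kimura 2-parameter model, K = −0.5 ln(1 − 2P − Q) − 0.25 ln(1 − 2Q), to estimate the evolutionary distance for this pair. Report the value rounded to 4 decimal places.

Mismatches occur at site 4 (T↔C, transition), site 7 (C↔T, transition), site 9 (T↔C, transition), site 18 (C↔A, transversion), site 22 (G↔A, transition).
Of the 5 differences, 4 transitions and 1 transversion over 23 sites: P = 4/23 = 0.173913, Q = 1/23 = 0.043478.
d = −0.5·ln(0.608696) − 0.25·ln(0.913044) = −0.5·(-0.496436) − 0.25·(-0.090971) = 0.2710.

0.2710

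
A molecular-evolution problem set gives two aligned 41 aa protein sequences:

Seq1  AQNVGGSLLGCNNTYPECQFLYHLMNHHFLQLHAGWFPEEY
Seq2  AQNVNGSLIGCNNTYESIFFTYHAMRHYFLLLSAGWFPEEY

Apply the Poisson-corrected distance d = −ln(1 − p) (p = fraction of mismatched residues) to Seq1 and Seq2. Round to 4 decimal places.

The sequences differ at positions 5 (G/N), 9 (L/I), 16 (P/E), 17 (E/S), 18 (C/I), 19 (Q/F), 21 (L/T), 24 (L/A), 26 (N/R), 28 (H/Y), 31 (Q/L), 33 (H/S).
p = 12/41 = 0.292683.
d = −ln(1 − 0.292683) = −ln(0.707317) = 0.3463.

0.3463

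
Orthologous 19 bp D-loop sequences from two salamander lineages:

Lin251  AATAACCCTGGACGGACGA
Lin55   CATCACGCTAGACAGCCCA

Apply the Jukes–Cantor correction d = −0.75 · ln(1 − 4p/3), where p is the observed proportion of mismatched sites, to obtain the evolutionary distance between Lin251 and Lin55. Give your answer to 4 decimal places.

0.5068

Mismatches occur at site 1 (A/C), site 4 (A/C), site 7 (C/G), site 10 (G/A), site 14 (G/A), site 16 (A/C), site 18 (G/C).
p = 7/19 = 0.368421.
d = −0.75 · ln(1 − (4/3)·0.368421) = −0.75 · ln(0.508772) = −0.75 · (-0.675755) = 0.5068.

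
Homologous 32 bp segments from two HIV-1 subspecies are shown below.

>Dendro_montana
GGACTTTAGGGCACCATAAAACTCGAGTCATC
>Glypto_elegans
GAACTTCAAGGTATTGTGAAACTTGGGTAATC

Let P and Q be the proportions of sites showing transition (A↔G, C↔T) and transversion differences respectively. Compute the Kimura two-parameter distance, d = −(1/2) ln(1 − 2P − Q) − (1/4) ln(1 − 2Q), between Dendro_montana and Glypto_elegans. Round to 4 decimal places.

0.5501

The sequences differ at positions 2 (G/A, transition), 7 (T/C, transition), 9 (G/A, transition), 12 (C/T, transition), 14 (C/T, transition), 15 (C/T, transition), 16 (A/G, transition), 18 (A/G, transition), 24 (C/T, transition), 26 (A/G, transition), 29 (C/A, transversion).
Of the 11 differences, 10 transitions and 1 transversion over 32 sites: P = 10/32 = 0.312500, Q = 1/32 = 0.031250.
d = −0.5·ln(0.343750) − 0.25·ln(0.937500) = −0.5·(-1.067841) − 0.25·(-0.064539) = 0.5501.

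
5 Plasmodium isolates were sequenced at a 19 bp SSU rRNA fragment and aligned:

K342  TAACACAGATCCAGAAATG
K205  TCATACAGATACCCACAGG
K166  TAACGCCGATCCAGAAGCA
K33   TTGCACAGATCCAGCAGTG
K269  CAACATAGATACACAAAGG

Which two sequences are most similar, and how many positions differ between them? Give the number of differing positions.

Pairwise Hamming distances:
  K342 vs K205: 7
  K342 vs K166: 5
  K342 vs K33: 4
  K342 vs K269: 5
  K205 vs K166: 11
  K205 vs K33: 10
  K205 vs K269: 6
  K166 vs K33: 7
  K166 vs K269: 9
  K33 vs K269: 9
The smallest is 4, between K342 and K33.

4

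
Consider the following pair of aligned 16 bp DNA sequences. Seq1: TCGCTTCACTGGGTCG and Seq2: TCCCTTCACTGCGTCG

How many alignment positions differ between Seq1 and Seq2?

The sequences differ at positions 3 (G/C), 12 (G/C).
That gives 2 mismatches out of 16 aligned sites, so the Hamming distance is 2.

2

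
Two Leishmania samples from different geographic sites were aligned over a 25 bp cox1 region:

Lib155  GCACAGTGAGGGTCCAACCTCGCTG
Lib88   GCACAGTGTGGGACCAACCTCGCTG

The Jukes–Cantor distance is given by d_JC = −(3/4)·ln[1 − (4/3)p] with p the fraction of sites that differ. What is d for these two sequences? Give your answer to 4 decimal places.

0.0846

The sequences differ at positions 9 (A/T), 13 (T/A).
p = 2/25 = 0.080000.
d = −0.75 · ln(1 − (4/3)·0.080000) = −0.75 · ln(0.893333) = −0.75 · (-0.112796) = 0.0846.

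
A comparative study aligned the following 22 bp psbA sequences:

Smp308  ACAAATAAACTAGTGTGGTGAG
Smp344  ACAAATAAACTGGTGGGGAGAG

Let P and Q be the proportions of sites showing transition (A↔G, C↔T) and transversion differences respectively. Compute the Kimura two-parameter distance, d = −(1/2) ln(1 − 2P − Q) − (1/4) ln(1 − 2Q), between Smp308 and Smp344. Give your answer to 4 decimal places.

Differing sites — 12:A/G (Ti); 16:T/G (Tv); 19:T/A (Tv).
Of the 3 differences, 1 transition and 2 transversions over 22 sites: P = 1/22 = 0.045455, Q = 2/22 = 0.090909.
d = −0.5·ln(0.818181) − 0.25·ln(0.818182) = −0.5·(-0.200672) − 0.25·(-0.200670) = 0.1505.

0.1505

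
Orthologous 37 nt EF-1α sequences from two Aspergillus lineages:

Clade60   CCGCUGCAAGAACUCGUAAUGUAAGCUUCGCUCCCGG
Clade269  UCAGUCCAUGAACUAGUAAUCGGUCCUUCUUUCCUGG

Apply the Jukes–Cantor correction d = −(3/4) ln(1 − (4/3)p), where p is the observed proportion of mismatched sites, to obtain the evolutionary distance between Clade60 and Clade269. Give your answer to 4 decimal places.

Differing sites — 1:C/U; 3:G/A; 4:C/G; 6:G/C; 9:A/U; 15:C/A; 21:G/C; 22:U/G; 23:A/G; 24:A/U; 25:G/C; 30:G/U; 31:C/U; 35:C/U.
p = 14/37 = 0.378378.
d = −0.75 · ln(1 − (4/3)·0.378378) = −0.75 · ln(0.495496) = −0.75 · (-0.702196) = 0.5266.

0.5266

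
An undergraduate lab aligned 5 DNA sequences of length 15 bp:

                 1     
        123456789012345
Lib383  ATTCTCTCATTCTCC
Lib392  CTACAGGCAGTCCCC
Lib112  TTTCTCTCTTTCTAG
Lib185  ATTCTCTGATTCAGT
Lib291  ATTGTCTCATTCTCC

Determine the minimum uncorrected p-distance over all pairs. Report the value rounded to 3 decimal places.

0.067

Pairwise Hamming distances:
  Lib383 vs Lib392: 7
  Lib383 vs Lib112: 4
  Lib383 vs Lib185: 4
  Lib383 vs Lib291: 1
  Lib392 vs Lib112: 10
  Lib392 vs Lib185: 10
  Lib392 vs Lib291: 8
  Lib112 vs Lib185: 6
  Lib112 vs Lib291: 5
  Lib185 vs Lib291: 5
The smallest is 1 mismatch, between Lib383 and Lib291; p = 1/15 = 0.067.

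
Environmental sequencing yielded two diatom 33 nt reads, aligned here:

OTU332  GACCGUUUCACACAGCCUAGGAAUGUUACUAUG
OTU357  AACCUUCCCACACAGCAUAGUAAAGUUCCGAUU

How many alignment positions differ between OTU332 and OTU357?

10

Mismatches occur at site 1 (G↔A), site 5 (G↔U), site 7 (U↔C), site 8 (U↔C), site 17 (C↔A), site 21 (G↔U), site 24 (U↔A), site 28 (A↔C), site 30 (U↔G), site 33 (G↔U).
That gives 10 mismatches out of 33 aligned sites, so the Hamming distance is 10.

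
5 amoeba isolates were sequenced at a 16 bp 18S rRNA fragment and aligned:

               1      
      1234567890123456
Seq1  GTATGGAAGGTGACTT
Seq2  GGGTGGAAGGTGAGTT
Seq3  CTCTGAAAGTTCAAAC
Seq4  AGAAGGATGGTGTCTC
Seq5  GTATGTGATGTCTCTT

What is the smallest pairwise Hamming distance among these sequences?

Pairwise Hamming distances:
  Seq1 vs Seq2: 3
  Seq1 vs Seq3: 8
  Seq1 vs Seq4: 6
  Seq1 vs Seq5: 5
  Seq2 vs Seq3: 9
  Seq2 vs Seq4: 7
  Seq2 vs Seq5: 8
  Seq3 vs Seq4: 11
  Seq3 vs Seq5: 10
  Seq4 vs Seq5: 9
The smallest is 3, between Seq1 and Seq2.

3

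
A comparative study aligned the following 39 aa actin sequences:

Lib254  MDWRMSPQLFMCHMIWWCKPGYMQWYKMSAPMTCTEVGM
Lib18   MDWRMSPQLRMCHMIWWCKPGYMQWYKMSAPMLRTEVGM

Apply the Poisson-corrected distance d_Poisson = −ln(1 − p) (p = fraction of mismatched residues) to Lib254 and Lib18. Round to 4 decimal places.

The sequences differ at positions 10 (F/R), 33 (T/L), 34 (C/R).
p = 3/39 = 0.076923.
d = −ln(1 − 0.076923) = −ln(0.923077) = 0.0800.

0.0800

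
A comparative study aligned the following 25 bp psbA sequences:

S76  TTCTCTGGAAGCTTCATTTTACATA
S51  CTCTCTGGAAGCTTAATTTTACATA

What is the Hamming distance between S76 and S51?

2

Differing sites — 1:T/C; 15:C/A.
That gives 2 mismatches out of 25 aligned sites, so the Hamming distance is 2.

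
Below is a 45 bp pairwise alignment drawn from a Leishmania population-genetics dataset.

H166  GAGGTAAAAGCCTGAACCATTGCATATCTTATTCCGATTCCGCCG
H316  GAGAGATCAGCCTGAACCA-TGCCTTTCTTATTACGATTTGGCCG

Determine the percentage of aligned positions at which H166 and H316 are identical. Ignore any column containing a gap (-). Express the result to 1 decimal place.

79.5%

Excluding the 1 gap column leaves 44 comparable sites.
Mismatches occur at site 4 (G/A), site 5 (T/G), site 7 (A/T), site 8 (A/C), site 24 (A/C), site 26 (A/T), site 34 (C/A), site 40 (C/T), site 41 (C/G).
35 of the 44 comparable sites match, so the percent identity is 35/44 × 100 = 79.5%.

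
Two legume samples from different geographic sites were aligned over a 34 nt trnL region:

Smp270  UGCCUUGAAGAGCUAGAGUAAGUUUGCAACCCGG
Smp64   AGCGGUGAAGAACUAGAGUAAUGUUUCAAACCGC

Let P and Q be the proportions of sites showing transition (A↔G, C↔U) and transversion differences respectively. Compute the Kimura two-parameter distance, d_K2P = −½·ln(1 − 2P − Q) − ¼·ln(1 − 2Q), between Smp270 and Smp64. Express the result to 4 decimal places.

Differing sites — 1:U/A (Tv); 4:C/G (Tv); 5:U/G (Tv); 12:G/A (Ti); 22:G/U (Tv); 23:U/G (Tv); 26:G/U (Tv); 30:C/A (Tv); 34:G/C (Tv).
Of the 9 differences, 1 transition and 8 transversions over 34 sites: P = 1/34 = 0.029412, Q = 8/34 = 0.235294.
d = −0.5·ln(0.705882) − 0.25·ln(0.529412) = −0.5·(-0.348307) − 0.25·(-0.635988) = 0.3332.

0.3332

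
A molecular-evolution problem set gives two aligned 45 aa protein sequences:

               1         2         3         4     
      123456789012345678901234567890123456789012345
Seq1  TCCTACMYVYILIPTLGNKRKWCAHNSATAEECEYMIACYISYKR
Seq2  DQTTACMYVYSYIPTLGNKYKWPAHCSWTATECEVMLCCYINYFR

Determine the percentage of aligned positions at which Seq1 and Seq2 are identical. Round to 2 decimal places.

66.67%

Differing sites — 1:T/D; 2:C/Q; 3:C/T; 11:I/S; 12:L/Y; 20:R/Y; 23:C/P; 26:N/C; 28:A/W; 31:E/T; 35:Y/V; 37:I/L; 38:A/C; 42:S/N; 44:K/F.
30 of the 45 sites match, so the percent identity is 30/45 × 100 = 66.67%.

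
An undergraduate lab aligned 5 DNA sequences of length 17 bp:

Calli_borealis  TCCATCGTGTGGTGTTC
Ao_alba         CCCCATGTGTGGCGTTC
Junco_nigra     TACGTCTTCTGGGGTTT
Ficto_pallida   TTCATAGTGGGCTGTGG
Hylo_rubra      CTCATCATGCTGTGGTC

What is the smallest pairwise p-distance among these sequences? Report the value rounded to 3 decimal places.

Pairwise Hamming distances:
  Calli_borealis vs Ao_alba: 5
  Calli_borealis vs Junco_nigra: 6
  Calli_borealis vs Ficto_pallida: 6
  Calli_borealis vs Hylo_rubra: 6
  Ao_alba vs Junco_nigra: 9
  Ao_alba vs Ficto_pallida: 10
  Ao_alba vs Hylo_rubra: 9
  Junco_nigra vs Ficto_pallida: 10
  Junco_nigra vs Hylo_rubra: 10
  Ficto_pallida vs Hylo_rubra: 9
The smallest is 5 mismatches, between Calli_borealis and Ao_alba; p = 5/17 = 0.294.

0.294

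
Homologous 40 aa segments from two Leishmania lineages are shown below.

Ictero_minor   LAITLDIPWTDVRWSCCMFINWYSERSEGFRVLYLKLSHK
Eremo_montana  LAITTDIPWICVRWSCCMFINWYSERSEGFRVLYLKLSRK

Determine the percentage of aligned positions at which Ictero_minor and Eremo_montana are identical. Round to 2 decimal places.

90.00%

Mismatches occur at site 5 (L/T), site 10 (T/I), site 11 (D/C), site 39 (H/R).
36 of the 40 sites match, so the percent identity is 36/40 × 100 = 90.00%.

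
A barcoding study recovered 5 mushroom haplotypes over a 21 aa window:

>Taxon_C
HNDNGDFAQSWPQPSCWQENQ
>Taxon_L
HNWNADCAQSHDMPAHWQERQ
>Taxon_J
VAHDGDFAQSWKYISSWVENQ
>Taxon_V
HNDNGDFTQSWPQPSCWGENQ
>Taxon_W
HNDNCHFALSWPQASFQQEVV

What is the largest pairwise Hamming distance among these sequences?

15

Pairwise Hamming distances:
  Taxon_C vs Taxon_L: 9
  Taxon_C vs Taxon_J: 9
  Taxon_C vs Taxon_V: 2
  Taxon_C vs Taxon_W: 8
  Taxon_L vs Taxon_J: 14
  Taxon_L vs Taxon_V: 11
  Taxon_L vs Taxon_W: 14
  Taxon_J vs Taxon_V: 10
  Taxon_J vs Taxon_W: 15
  Taxon_V vs Taxon_W: 10
The largest is 15, between Taxon_J and Taxon_W.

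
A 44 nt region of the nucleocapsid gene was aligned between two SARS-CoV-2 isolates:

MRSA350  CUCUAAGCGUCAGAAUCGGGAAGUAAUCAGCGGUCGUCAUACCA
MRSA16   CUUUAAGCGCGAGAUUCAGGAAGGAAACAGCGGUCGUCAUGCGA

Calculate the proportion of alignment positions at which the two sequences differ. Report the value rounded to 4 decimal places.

Differing sites — 3:C/U; 10:U/C; 11:C/G; 15:A/U; 18:G/A; 24:U/G; 27:U/A; 41:A/G; 43:C/G.
There are 9 differences over 44 sites, so p = 9/44 = 0.2045.

0.2045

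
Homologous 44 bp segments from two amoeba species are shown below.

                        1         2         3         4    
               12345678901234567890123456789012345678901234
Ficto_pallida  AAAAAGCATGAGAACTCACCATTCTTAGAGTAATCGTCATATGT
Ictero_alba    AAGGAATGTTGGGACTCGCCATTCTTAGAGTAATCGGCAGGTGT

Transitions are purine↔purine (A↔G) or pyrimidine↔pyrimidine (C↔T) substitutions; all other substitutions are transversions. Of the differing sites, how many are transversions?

3

Differing sites — 3:A/G (Ti); 4:A/G (Ti); 6:G/A (Ti); 7:C/T (Ti); 8:A/G (Ti); 10:G/T (Tv); 11:A/G (Ti); 13:A/G (Ti); 18:A/G (Ti); 37:T/G (Tv); 40:T/G (Tv); 41:A/G (Ti).
Of the 12 differences, 9 transitions and 3 transversions, so the answer is 3.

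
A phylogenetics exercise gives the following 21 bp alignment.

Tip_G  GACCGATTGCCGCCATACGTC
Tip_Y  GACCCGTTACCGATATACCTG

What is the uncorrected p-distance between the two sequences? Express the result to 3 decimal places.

0.333

The sequences differ at positions 5 (G/C), 6 (A/G), 9 (G/A), 13 (C/A), 14 (C/T), 19 (G/C), 21 (C/G).
There are 7 differences over 21 sites, so p = 7/21 = 0.333.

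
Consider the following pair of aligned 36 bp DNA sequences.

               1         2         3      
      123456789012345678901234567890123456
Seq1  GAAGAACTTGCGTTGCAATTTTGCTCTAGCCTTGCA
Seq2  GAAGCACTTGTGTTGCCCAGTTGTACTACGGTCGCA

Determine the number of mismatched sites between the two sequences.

12

The sequences differ at positions 5 (A/C), 11 (C/T), 17 (A/C), 18 (A/C), 19 (T/A), 20 (T/G), 24 (C/T), 25 (T/A), 29 (G/C), 30 (C/G), 31 (C/G), 33 (T/C).
That gives 12 mismatches out of 36 aligned sites, so the Hamming distance is 12.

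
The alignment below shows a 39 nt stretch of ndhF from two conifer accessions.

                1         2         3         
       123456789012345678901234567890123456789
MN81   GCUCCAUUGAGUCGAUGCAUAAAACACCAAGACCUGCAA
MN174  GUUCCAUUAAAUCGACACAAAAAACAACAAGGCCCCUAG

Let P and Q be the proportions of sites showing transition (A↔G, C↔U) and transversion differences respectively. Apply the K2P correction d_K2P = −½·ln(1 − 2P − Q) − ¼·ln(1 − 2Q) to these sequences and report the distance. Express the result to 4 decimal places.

The sequences differ at positions 2 (C/U, transition), 9 (G/A, transition), 11 (G/A, transition), 16 (U/C, transition), 17 (G/A, transition), 20 (U/A, transversion), 27 (C/A, transversion), 32 (A/G, transition), 35 (U/C, transition), 36 (G/C, transversion), 37 (C/U, transition), 39 (A/G, transition).
Of the 12 differences, 9 transitions and 3 transversions over 39 sites: P = 9/39 = 0.230769, Q = 3/39 = 0.076923.
d = −0.5·ln(0.461539) − 0.25·ln(0.846154) = −0.5·(-0.773189) − 0.25·(-0.167054) = 0.4284.

0.4284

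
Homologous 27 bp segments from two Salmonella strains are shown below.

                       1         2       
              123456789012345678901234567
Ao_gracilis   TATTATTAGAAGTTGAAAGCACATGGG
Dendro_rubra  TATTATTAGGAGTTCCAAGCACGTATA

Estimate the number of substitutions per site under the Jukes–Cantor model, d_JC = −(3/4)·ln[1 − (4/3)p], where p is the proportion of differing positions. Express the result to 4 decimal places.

Mismatches occur at site 10 (A/G), site 15 (G/C), site 16 (A/C), site 23 (A/G), site 25 (G/A), site 26 (G/T), site 27 (G/A).
p = 7/27 = 0.259259.
d = −0.75 · ln(1 − (4/3)·0.259259) = −0.75 · ln(0.654321) = −0.75 · (-0.424157) = 0.3181.

0.3181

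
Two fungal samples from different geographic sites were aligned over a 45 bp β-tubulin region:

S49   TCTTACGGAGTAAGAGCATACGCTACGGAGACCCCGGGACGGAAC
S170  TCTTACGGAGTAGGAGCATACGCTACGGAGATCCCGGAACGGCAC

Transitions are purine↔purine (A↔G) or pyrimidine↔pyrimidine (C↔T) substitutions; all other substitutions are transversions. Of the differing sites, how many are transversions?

The sequences differ at positions 13 (A/G, transition), 32 (C/T, transition), 38 (G/A, transition), 43 (A/C, transversion).
Of the 4 differences, 3 transitions and 1 transversion, so the answer is 1.

1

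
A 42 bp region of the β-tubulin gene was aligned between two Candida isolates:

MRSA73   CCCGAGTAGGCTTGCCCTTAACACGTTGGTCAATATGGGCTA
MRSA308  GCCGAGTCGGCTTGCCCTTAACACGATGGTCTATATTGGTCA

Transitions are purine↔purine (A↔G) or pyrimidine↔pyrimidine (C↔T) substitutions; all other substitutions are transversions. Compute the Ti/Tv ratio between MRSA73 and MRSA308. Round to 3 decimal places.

Differing sites — 1:C/G (Tv); 8:A/C (Tv); 26:T/A (Tv); 32:A/T (Tv); 37:G/T (Tv); 40:C/T (Ti); 41:T/C (Ti).
Of the 7 differences, 2 transitions and 5 transversions, so Ti/Tv = 2/5 = 0.400.

0.400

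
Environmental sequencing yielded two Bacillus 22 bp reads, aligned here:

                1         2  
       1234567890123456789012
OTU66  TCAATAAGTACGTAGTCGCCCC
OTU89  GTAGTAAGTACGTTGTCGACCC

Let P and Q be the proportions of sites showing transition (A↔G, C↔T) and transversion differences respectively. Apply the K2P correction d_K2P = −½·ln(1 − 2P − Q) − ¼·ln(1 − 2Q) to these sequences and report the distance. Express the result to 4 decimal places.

Mismatches occur at site 1 (T↔G, transversion), site 2 (C↔T, transition), site 4 (A↔G, transition), site 14 (A↔T, transversion), site 19 (C↔A, transversion).
Of the 5 differences, 2 transitions and 3 transversions over 22 sites: P = 2/22 = 0.090909, Q = 3/22 = 0.136364.
d = −0.5·ln(0.681818) − 0.25·ln(0.727272) = −0.5·(-0.382993) − 0.25·(-0.318455) = 0.2711.

0.2711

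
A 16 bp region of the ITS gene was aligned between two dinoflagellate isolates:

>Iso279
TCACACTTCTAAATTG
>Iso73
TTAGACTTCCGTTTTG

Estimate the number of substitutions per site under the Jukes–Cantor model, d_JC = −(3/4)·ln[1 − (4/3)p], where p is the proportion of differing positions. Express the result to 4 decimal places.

0.5199

The sequences differ at positions 2 (C/T), 4 (C/G), 10 (T/C), 11 (A/G), 12 (A/T), 13 (A/T).
p = 6/16 = 0.375000.
d = −0.75 · ln(1 − (4/3)·0.375000) = −0.75 · ln(0.500000) = −0.75 · (-0.693147) = 0.5199.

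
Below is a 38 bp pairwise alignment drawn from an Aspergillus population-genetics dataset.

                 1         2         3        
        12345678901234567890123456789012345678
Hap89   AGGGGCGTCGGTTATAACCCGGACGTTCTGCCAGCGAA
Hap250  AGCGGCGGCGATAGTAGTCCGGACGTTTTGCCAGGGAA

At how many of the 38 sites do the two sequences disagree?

Mismatches occur at site 3 (G↔C), site 8 (T↔G), site 11 (G↔A), site 13 (T↔A), site 14 (A↔G), site 17 (A↔G), site 18 (C↔T), site 28 (C↔T), site 35 (C↔G).
That gives 9 mismatches out of 38 aligned sites, so the Hamming distance is 9.

9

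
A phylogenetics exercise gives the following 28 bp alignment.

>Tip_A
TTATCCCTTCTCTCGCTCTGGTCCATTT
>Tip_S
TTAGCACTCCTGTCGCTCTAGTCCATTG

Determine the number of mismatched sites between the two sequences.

The sequences differ at positions 4 (T/G), 6 (C/A), 9 (T/C), 12 (C/G), 20 (G/A), 28 (T/G).
That gives 6 mismatches out of 28 aligned sites, so the Hamming distance is 6.

6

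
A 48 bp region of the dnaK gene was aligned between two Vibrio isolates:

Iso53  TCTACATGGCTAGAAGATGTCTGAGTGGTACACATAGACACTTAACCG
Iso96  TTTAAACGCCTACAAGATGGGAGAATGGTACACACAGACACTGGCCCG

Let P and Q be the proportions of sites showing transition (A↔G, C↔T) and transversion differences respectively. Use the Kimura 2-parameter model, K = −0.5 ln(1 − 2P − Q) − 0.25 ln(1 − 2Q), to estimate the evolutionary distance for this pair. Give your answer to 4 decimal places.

0.3364

The sequences differ at positions 2 (C/T, transition), 5 (C/A, transversion), 7 (T/C, transition), 9 (G/C, transversion), 13 (G/C, transversion), 20 (T/G, transversion), 21 (C/G, transversion), 22 (T/A, transversion), 25 (G/A, transition), 35 (T/C, transition), 43 (T/G, transversion), 44 (A/G, transition), 45 (A/C, transversion).
Of the 13 differences, 5 transitions and 8 transversions over 48 sites: P = 5/48 = 0.104167, Q = 8/48 = 0.166667.
d = −0.5·ln(0.624999) − 0.25·ln(0.666666) = −0.5·(-0.470005) − 0.25·(-0.405466) = 0.3364.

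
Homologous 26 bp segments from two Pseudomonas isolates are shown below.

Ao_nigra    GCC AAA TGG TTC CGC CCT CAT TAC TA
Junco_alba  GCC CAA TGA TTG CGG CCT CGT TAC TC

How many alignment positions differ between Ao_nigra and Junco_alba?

6

Mismatches occur at site 4 (A→C), site 9 (G→A), site 12 (C→G), site 15 (C→G), site 20 (A→G), site 26 (A→C).
That gives 6 mismatches out of 26 aligned sites, so the Hamming distance is 6.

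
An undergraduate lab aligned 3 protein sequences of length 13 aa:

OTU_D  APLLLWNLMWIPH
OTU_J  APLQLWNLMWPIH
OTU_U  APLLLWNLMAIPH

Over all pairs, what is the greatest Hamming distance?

Pairwise Hamming distances:
  OTU_D vs OTU_J: 3
  OTU_D vs OTU_U: 1
  OTU_J vs OTU_U: 4
The largest is 4, between OTU_J and OTU_U.

4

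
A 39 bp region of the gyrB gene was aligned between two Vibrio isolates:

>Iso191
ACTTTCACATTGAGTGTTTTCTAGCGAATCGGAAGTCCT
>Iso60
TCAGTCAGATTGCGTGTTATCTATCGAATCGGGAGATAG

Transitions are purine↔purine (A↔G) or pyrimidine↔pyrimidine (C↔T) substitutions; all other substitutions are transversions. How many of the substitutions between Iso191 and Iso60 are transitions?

2

Differing sites — 1:A/T (Tv); 3:T/A (Tv); 4:T/G (Tv); 8:C/G (Tv); 13:A/C (Tv); 19:T/A (Tv); 24:G/T (Tv); 33:A/G (Ti); 36:T/A (Tv); 37:C/T (Ti); 38:C/A (Tv); 39:T/G (Tv).
Of the 12 differences, 2 transitions and 10 transversions, so the answer is 2.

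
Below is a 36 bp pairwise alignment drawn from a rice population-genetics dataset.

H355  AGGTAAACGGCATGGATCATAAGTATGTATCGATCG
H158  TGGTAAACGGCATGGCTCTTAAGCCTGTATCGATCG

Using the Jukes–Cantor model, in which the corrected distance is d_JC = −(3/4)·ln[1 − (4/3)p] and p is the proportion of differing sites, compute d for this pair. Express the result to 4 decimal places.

0.1536

Mismatches occur at site 1 (A/T), site 16 (A/C), site 19 (A/T), site 24 (T/C), site 25 (A/C).
p = 5/36 = 0.138889.
d = −0.75 · ln(1 − (4/3)·0.138889) = −0.75 · ln(0.814815) = −0.75 · (-0.204794) = 0.1536.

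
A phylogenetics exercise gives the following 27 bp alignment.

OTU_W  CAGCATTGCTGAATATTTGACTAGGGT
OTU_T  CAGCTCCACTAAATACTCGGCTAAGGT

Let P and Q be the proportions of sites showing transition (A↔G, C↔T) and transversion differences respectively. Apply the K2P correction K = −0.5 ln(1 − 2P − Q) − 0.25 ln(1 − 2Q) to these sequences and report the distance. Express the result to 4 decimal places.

0.5159

The sequences differ at positions 5 (A/T, transversion), 6 (T/C, transition), 7 (T/C, transition), 8 (G/A, transition), 11 (G/A, transition), 16 (T/C, transition), 18 (T/C, transition), 20 (A/G, transition), 24 (G/A, transition).
Of the 9 differences, 8 transitions and 1 transversion over 27 sites: P = 8/27 = 0.296296, Q = 1/27 = 0.037037.
d = −0.5·ln(0.370371) − 0.25·ln(0.925926) = −0.5·(-0.993250) − 0.25·(-0.076961) = 0.5159.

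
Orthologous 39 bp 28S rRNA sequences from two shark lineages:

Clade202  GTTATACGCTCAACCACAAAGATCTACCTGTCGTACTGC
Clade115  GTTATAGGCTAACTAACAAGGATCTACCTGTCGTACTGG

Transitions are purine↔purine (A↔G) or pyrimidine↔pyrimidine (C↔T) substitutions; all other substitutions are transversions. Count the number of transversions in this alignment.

5

Mismatches occur at site 7 (C↔G, transversion), site 11 (C↔A, transversion), site 13 (A↔C, transversion), site 14 (C↔T, transition), site 15 (C↔A, transversion), site 20 (A↔G, transition), site 39 (C↔G, transversion).
Of the 7 differences, 2 transitions and 5 transversions, so the answer is 5.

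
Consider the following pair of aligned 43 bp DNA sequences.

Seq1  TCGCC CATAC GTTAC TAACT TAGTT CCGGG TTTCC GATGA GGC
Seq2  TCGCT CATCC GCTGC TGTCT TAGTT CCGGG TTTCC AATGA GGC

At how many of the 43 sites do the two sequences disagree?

Mismatches occur at site 5 (C↔T), site 9 (A↔C), site 12 (T↔C), site 14 (A↔G), site 17 (A↔G), site 18 (A↔T), site 36 (G↔A).
That gives 7 mismatches out of 43 aligned sites, so the Hamming distance is 7.

7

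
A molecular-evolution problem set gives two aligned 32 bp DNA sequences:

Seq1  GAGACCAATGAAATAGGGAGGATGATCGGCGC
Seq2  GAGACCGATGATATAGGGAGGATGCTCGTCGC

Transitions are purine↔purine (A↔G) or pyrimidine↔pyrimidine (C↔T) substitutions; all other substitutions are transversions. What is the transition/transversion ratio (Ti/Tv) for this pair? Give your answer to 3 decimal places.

Differing sites — 7:A/G (Ti); 12:A/T (Tv); 25:A/C (Tv); 29:G/T (Tv).
Of the 4 differences, 1 transition and 3 transversions, so Ti/Tv = 1/3 = 0.333.

0.333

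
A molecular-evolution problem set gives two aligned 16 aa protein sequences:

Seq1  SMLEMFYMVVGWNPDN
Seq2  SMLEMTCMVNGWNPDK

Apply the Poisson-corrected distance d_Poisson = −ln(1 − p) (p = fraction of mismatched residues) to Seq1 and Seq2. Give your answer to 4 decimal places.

The sequences differ at positions 6 (F/T), 7 (Y/C), 10 (V/N), 16 (N/K).
p = 4/16 = 0.250000.
d = −ln(1 − 0.250000) = −ln(0.750000) = 0.2877.

0.2877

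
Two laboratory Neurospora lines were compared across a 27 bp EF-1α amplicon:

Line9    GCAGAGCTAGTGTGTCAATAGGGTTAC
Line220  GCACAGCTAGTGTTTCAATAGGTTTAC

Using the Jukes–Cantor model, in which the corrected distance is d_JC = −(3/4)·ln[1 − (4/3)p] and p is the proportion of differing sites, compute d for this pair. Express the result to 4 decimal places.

The sequences differ at positions 4 (G/C), 14 (G/T), 23 (G/T).
p = 3/27 = 0.111111.
d = −0.75 · ln(1 − (4/3)·0.111111) = −0.75 · ln(0.851852) = −0.75 · (-0.160342) = 0.1203.

0.1203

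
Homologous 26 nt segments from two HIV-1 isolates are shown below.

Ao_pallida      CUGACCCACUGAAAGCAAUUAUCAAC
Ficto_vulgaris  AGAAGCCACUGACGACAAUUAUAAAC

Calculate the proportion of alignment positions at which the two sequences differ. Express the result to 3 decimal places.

Mismatches occur at site 1 (C→A), site 2 (U→G), site 3 (G→A), site 5 (C→G), site 13 (A→C), site 14 (A→G), site 15 (G→A), site 23 (C→A).
There are 8 differences over 26 sites, so p = 8/26 = 0.308.

0.308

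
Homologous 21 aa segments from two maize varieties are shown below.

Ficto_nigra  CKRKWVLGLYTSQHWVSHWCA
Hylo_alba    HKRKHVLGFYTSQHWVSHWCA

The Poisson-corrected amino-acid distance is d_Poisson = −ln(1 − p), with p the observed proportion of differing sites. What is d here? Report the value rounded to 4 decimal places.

0.1542

The sequences differ at positions 1 (C/H), 5 (W/H), 9 (L/F).
p = 3/21 = 0.142857.
d = −ln(1 − 0.142857) = −ln(0.857143) = 0.1542.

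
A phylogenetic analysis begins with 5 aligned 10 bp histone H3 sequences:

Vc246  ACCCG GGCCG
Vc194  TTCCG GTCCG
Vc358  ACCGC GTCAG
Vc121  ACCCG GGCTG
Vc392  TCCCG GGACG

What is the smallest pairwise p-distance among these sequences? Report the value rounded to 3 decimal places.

0.100

Pairwise Hamming distances:
  Vc246 vs Vc194: 3
  Vc246 vs Vc358: 4
  Vc246 vs Vc121: 1
  Vc246 vs Vc392: 2
  Vc194 vs Vc358: 5
  Vc194 vs Vc121: 4
  Vc194 vs Vc392: 3
  Vc358 vs Vc121: 4
  Vc358 vs Vc392: 6
  Vc121 vs Vc392: 3
The smallest is 1 mismatch, between Vc246 and Vc121; p = 1/10 = 0.100.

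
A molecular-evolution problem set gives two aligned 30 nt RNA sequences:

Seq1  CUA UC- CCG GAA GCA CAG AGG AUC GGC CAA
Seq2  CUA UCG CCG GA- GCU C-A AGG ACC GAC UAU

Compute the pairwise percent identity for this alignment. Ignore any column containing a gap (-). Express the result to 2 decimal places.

Excluding the 3 gap columns leaves 27 comparable sites.
Differing sites — 15:A/U; 18:G/A; 23:U/C; 26:G/A; 28:C/U; 30:A/U.
21 of the 27 comparable sites match, so the percent identity is 21/27 × 100 = 77.78%.

77.78%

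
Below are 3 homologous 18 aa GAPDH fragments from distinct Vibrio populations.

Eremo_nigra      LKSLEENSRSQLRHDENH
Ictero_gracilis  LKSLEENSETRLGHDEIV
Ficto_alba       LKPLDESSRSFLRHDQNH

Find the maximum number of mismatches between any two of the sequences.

10

Pairwise Hamming distances:
  Eremo_nigra vs Ictero_gracilis: 6
  Eremo_nigra vs Ficto_alba: 5
  Ictero_gracilis vs Ficto_alba: 10
The largest is 10, between Ictero_gracilis and Ficto_alba.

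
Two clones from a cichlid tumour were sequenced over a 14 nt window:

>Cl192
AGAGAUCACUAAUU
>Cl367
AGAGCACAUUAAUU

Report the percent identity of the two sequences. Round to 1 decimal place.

78.6%

Mismatches occur at site 5 (A↔C), site 6 (U↔A), site 9 (C↔U).
11 of the 14 sites match, so the percent identity is 11/14 × 100 = 78.6%.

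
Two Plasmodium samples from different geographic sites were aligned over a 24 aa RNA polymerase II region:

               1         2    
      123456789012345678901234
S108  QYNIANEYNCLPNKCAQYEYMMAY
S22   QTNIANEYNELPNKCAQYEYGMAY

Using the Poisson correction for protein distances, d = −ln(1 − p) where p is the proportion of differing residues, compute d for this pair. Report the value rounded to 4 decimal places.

The sequences differ at positions 2 (Y/T), 10 (C/E), 21 (M/G).
p = 3/24 = 0.125000.
d = −ln(1 − 0.125000) = −ln(0.875000) = 0.1335.

0.1335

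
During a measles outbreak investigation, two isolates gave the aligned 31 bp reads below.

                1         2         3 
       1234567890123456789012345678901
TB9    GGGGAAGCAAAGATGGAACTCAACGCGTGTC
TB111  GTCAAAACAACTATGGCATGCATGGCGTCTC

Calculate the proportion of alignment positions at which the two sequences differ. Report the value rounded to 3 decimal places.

Mismatches occur at site 2 (G→T), site 3 (G→C), site 4 (G→A), site 7 (G→A), site 11 (A→C), site 12 (G→T), site 17 (A→C), site 19 (C→T), site 20 (T→G), site 23 (A→T), site 24 (C→G), site 29 (G→C).
There are 12 differences over 31 sites, so p = 12/31 = 0.387.

0.387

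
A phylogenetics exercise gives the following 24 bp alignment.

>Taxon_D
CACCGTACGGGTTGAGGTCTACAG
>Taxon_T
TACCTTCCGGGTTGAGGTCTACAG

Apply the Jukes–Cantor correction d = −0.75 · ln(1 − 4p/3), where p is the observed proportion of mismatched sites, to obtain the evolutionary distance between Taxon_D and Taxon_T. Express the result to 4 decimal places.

Differing sites — 1:C/T; 5:G/T; 7:A/C.
p = 3/24 = 0.125000.
d = −0.75 · ln(1 − (4/3)·0.125000) = −0.75 · ln(0.833333) = −0.75 · (-0.182322) = 0.1367.

0.1367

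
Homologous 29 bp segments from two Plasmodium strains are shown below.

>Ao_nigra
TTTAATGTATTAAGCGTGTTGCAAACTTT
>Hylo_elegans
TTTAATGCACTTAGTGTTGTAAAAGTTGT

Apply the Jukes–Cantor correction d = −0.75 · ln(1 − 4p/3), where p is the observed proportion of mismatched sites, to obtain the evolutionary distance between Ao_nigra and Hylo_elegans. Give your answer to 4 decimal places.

The sequences differ at positions 8 (T/C), 10 (T/C), 12 (A/T), 15 (C/T), 18 (G/T), 19 (T/G), 21 (G/A), 22 (C/A), 25 (A/G), 26 (C/T), 28 (T/G).
p = 11/29 = 0.379310.
d = −0.75 · ln(1 − (4/3)·0.379310) = −0.75 · ln(0.494253) = −0.75 · (-0.704708) = 0.5285.

0.5285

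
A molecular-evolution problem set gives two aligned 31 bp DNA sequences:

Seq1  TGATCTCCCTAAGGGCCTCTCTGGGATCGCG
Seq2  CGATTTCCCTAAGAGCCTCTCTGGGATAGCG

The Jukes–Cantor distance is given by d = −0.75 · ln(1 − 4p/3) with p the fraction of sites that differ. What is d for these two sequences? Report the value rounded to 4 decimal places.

0.1416

Differing sites — 1:T/C; 5:C/T; 14:G/A; 28:C/A.
p = 4/31 = 0.129032.
d = −0.75 · ln(1 − (4/3)·0.129032) = −0.75 · ln(0.827957) = −0.75 · (-0.188794) = 0.1416.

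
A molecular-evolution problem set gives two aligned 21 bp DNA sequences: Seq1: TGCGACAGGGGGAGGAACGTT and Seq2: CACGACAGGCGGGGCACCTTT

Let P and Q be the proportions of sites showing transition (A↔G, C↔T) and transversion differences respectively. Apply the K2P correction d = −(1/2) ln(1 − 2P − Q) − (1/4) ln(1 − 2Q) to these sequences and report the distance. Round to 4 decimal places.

Mismatches occur at site 1 (T/C, transition), site 2 (G/A, transition), site 10 (G/C, transversion), site 13 (A/G, transition), site 15 (G/C, transversion), site 17 (A/C, transversion), site 19 (G/T, transversion).
Of the 7 differences, 3 transitions and 4 transversions over 21 sites: P = 3/21 = 0.142857, Q = 4/21 = 0.190476.
d = −0.5·ln(0.523810) − 0.25·ln(0.619048) = −0.5·(-0.646626) − 0.25·(-0.479572) = 0.4432.

0.4432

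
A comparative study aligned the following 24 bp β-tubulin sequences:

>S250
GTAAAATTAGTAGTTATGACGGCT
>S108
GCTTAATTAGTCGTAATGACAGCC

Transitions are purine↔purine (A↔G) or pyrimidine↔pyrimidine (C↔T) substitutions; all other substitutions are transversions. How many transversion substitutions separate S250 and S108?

Mismatches occur at site 2 (T/C, transition), site 3 (A/T, transversion), site 4 (A/T, transversion), site 12 (A/C, transversion), site 15 (T/A, transversion), site 21 (G/A, transition), site 24 (T/C, transition).
Of the 7 differences, 3 transitions and 4 transversions, so the answer is 4.

4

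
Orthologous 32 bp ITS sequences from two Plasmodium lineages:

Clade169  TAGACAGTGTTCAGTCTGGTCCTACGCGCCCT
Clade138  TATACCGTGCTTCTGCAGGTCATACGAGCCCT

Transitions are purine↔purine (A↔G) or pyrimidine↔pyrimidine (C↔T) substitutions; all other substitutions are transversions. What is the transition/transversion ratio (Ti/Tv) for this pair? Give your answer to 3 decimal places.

Mismatches occur at site 3 (G↔T, transversion), site 6 (A↔C, transversion), site 10 (T↔C, transition), site 12 (C↔T, transition), site 13 (A↔C, transversion), site 14 (G↔T, transversion), site 15 (T↔G, transversion), site 17 (T↔A, transversion), site 22 (C↔A, transversion), site 27 (C↔A, transversion).
Of the 10 differences, 2 transitions and 8 transversions, so Ti/Tv = 2/8 = 0.250.

0.250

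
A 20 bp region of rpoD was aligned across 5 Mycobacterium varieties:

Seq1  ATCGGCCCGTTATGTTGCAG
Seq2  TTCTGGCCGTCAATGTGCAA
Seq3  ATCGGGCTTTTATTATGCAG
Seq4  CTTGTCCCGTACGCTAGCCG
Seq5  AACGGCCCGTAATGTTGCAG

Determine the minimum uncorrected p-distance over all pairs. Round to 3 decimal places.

0.100

Pairwise Hamming distances:
  Seq1 vs Seq2: 8
  Seq1 vs Seq3: 5
  Seq1 vs Seq4: 9
  Seq1 vs Seq5: 2
  Seq2 vs Seq3: 8
  Seq2 vs Seq4: 13
  Seq2 vs Seq5: 9
  Seq3 vs Seq4: 13
  Seq3 vs Seq5: 7
  Seq4 vs Seq5: 9
The smallest is 2 mismatches, between Seq1 and Seq5; p = 2/20 = 0.100.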